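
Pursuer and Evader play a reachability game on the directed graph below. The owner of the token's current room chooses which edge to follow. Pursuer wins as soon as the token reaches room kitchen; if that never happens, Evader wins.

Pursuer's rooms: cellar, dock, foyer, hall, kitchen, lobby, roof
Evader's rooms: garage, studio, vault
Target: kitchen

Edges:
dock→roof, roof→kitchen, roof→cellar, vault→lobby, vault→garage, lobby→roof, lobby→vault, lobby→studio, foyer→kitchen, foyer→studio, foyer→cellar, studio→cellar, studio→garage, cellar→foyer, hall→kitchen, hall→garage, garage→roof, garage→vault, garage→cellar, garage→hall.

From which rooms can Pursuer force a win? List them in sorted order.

A0 = {kitchen}
A1: add {foyer, hall, roof} — roof (Pursuer) has roof→kitchen; foyer (Pursuer) has foyer→kitchen; hall (Pursuer) has hall→kitchen.
A2: add {cellar, dock, lobby} — dock (Pursuer) has dock→roof; lobby (Pursuer) has lobby→roof; cellar (Pursuer) has cellar→foyer.
A3 = A2; e.g. vault (Evader) can still go to garage. Fixed point.
Pursuer's winning region = {cellar, dock, foyer, hall, kitchen, lobby, roof}.

cellar, dock, foyer, hall, kitchen, lobby, roof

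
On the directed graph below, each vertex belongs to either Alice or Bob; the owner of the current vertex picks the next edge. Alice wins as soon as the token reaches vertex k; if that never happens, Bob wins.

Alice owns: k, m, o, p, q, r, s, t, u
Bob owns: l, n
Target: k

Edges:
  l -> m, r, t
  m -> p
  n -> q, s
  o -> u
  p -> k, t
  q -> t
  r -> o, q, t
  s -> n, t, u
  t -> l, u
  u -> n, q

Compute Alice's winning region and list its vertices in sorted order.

k, m, p

A0 = {k}
A1: add {p} — p (Alice) has p→k.
A2: add {m} — m (Alice) has m→p.
A3 = A2; e.g. l (Bob) can still go to r. Fixed point.
Alice's winning region = {k, m, p}.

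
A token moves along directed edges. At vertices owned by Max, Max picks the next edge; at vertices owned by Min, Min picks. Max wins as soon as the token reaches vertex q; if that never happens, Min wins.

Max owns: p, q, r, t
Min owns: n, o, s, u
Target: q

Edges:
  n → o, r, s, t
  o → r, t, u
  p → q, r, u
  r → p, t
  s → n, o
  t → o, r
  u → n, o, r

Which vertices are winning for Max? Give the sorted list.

A0 = {q}
A1: add {p} — p (Max) has p→q.
A2: add {r} — r (Max) has r→p.
A3: add {t} — t (Max) has t→r.
A4 = A3; e.g. n (Min) can still go to o. Fixed point.
Max's winning region = {p, q, r, t}.

p, q, r, t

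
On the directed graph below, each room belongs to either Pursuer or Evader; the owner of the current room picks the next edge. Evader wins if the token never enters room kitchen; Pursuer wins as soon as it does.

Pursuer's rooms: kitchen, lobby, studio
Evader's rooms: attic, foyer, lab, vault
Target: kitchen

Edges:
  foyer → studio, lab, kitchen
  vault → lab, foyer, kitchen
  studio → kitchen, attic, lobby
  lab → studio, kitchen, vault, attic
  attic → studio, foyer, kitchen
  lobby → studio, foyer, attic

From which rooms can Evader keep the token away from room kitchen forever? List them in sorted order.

attic, foyer, lab, vault

A0 = {kitchen}
A1: add {studio} — studio (Pursuer) has studio→kitchen.
A2: add {lobby} — lobby (Pursuer) has lobby→studio.
A3 = A2; e.g. lab (Evader) can still go to vault. Fixed point.
Pursuer's attractor = {kitchen, lobby, studio}; Evader avoids the target exactly from the complement.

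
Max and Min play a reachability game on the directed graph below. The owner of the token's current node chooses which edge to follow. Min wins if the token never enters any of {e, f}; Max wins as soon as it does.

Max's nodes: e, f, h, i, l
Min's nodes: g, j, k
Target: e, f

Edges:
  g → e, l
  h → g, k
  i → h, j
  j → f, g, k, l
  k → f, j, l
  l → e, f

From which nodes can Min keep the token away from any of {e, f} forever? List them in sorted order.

A0 = {e, f}
A1: add {l} — l (Max) has l→e.
A2: add {g} — g (Min): all of {e, l} already in.
A3: add {h} — h (Max) has h→g.
A4: add {i} — i (Max) has i→h.
A5 = A4; e.g. j (Min) can still go to k. Fixed point.
Max's attractor = {e, f, g, h, i, l}; Min avoids the target exactly from the complement.

j, k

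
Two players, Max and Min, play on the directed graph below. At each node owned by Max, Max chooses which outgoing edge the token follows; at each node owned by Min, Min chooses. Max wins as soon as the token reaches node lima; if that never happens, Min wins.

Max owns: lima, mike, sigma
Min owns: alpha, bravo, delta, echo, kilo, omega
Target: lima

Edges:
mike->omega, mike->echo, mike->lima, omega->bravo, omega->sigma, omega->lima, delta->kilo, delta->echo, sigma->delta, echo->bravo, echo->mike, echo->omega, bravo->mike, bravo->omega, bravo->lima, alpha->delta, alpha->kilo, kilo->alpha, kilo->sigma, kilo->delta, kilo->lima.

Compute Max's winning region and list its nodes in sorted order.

A0 = {lima}
A1: add {mike} — mike (Max) has mike→lima.
A2 = A1; e.g. bravo (Min) can still go to omega. Fixed point.
Max's winning region = {lima, mike}.

lima, mike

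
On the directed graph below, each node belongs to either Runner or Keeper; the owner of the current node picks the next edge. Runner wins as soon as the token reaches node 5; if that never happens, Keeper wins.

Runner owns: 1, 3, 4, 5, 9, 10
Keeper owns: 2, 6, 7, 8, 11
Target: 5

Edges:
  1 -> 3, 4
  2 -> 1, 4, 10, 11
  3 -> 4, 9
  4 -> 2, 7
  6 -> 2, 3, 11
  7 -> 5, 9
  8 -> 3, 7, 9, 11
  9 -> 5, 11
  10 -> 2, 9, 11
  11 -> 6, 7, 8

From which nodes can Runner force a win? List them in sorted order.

1, 3, 4, 5, 7, 9, 10

A0 = {5}
A1: add {9} — 9 (Runner) has 9→5.
A2: add {3, 7, 10} — 3 (Runner) has 3→9; 7 (Keeper): all of {5, 9} already in; 10 (Runner) has 10→9.
A3: add {1, 4} — 1 (Runner) has 1→3; 4 (Runner) has 4→7.
A4 = A3; e.g. 2 (Keeper) can still go to 11. Fixed point.
Runner's winning region = {1, 3, 4, 5, 7, 9, 10}.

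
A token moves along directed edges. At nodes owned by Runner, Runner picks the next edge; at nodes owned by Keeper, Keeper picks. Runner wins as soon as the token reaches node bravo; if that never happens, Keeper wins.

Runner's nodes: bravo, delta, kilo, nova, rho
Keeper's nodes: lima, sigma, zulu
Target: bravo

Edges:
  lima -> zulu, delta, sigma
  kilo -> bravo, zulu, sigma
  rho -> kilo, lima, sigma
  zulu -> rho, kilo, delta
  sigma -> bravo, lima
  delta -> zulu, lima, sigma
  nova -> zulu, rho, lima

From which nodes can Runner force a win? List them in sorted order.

bravo, kilo, nova, rho

A0 = {bravo}
A1: add {kilo} — kilo (Runner) has kilo→bravo.
A2: add {rho} — rho (Runner) has rho→kilo.
A3: add {nova} — nova (Runner) has nova→rho.
A4 = A3; e.g. zulu (Keeper) can still go to delta. Fixed point.
Runner's winning region = {bravo, kilo, nova, rho}.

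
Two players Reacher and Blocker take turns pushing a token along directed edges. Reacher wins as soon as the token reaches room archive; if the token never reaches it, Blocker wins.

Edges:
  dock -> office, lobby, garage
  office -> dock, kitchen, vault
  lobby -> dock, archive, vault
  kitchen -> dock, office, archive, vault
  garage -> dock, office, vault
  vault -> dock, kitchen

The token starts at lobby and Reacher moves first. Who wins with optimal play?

Reacher

Track states (vertex, player-to-move).
A0 = {(archive,Reacher), (archive,Blocker)}
A1: add {(lobby,Reacher), (kitchen,Reacher)}.
(lobby,Reacher) ∈ A1 ⇒ Reacher forces the target.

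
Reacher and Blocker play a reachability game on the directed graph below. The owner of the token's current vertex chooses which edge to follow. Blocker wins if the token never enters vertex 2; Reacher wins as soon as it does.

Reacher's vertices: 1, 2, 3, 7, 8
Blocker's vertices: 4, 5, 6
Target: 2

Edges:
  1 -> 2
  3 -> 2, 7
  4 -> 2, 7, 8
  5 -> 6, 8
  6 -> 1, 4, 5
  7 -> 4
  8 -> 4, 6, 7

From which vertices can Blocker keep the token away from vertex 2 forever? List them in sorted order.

A0 = {2}
A1: add {1, 3} — 1 (Reacher) has 1→2; 3 (Reacher) has 3→2.
A2 = A1; e.g. 4 (Blocker) can still go to 7. Fixed point.
Reacher's attractor = {1, 2, 3}; Blocker avoids the target exactly from the complement.

4, 5, 6, 7, 8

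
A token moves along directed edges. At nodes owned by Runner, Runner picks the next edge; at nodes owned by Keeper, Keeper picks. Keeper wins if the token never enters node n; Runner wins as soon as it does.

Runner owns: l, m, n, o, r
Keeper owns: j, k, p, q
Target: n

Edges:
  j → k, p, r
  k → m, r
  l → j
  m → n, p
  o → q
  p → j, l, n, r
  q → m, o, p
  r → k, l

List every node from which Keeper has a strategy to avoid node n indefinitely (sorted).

A0 = {n}
A1: add {m} — m (Runner) has m→n.
A2 = A1; e.g. j (Keeper) can still go to k. Fixed point.
Runner's attractor = {m, n}; Keeper avoids the target exactly from the complement.

j, k, l, o, p, q, r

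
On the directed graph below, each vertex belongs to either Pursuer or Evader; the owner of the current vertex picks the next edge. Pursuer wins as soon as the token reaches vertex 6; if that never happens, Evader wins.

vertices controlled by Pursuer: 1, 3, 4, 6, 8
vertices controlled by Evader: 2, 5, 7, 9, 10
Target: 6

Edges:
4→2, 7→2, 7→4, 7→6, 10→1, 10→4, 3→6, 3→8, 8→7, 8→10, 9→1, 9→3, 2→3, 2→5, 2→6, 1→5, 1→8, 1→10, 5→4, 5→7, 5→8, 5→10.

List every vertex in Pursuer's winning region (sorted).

A0 = {6}
A1: add {3} — 3 (Pursuer) has 3→6.
A2 = A1; e.g. 1 (Pursuer) has no edge into A1. Fixed point.
Pursuer's winning region = {3, 6}.

3, 6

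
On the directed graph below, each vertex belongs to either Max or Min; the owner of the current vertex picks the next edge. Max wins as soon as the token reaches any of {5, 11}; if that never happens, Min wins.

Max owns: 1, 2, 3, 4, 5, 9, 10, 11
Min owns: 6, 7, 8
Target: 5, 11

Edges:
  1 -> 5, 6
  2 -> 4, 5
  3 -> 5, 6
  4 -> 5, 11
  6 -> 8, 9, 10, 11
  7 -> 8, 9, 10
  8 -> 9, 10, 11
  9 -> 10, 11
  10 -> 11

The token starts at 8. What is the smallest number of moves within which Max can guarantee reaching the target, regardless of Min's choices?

A0 = {5, 11}
A1: add {1, 2, 3, 4, 9, 10} — 1 (Max) has 1→5; 2 (Max) has 2→5; 3 (Max) has 3→5; 4 (Max) has 4→5; 9 (Max) has 9→11; 10 (Max) has 10→11.
A2: add {8} — 8 (Min): all of {9, 10, 11} already in.
8 enters the attractor at level 2, so Max can force the target in 2 moves from there.

2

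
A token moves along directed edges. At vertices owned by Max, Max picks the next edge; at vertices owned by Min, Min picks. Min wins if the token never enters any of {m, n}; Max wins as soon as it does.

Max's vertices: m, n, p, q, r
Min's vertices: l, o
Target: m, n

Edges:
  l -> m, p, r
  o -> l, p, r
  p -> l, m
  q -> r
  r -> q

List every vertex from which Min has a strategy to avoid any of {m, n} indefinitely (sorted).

l, o, q, r

A0 = {m, n}
A1: add {p} — p (Max) has p→m.
A2 = A1; e.g. l (Min) can still go to r. Fixed point.
Max's attractor = {m, n, p}; Min avoids the target exactly from the complement.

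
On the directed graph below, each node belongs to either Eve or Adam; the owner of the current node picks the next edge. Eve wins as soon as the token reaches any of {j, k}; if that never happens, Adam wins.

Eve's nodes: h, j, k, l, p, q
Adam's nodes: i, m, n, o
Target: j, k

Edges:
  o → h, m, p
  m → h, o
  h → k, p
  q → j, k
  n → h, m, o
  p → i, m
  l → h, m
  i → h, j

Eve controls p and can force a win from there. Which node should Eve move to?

i

A0 = {j, k}
A1: add {h, q} — h (Eve) has h→k; q (Eve) has q→j.
A2: add {i, l} — i (Adam): all of {h, j} already in; l (Eve) has l→h.
A3: add {p} — p (Eve) has p→i.
A4 = A3; e.g. m (Adam) can still go to o. Fixed point.
From p, successor i is in the attractor (rank 2); the other successor m is not.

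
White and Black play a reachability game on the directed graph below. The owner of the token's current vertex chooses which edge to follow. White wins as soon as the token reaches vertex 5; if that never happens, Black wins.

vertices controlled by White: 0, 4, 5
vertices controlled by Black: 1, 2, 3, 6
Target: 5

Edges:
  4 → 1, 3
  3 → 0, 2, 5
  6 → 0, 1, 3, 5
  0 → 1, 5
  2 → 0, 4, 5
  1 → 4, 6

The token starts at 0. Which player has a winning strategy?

White

A0 = {5}
A1: add {0} — 0 (White) has 0→5.
A2 = A1; e.g. 1 (Black) can still go to 4. Fixed point.
0 ∈ A1, so White can force the target.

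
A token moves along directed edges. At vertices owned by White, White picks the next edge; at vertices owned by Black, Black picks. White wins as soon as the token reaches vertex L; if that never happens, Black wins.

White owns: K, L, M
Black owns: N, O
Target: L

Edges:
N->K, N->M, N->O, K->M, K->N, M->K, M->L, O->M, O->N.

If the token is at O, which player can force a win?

Black

A0 = {L}
A1: add {M} — M (White) has M→L.
A2: add {K} — K (White) has K→M.
A3 = A2; e.g. N (Black) can still go to O. Fixed point.
O never enters the attractor, so Black can avoid the target forever.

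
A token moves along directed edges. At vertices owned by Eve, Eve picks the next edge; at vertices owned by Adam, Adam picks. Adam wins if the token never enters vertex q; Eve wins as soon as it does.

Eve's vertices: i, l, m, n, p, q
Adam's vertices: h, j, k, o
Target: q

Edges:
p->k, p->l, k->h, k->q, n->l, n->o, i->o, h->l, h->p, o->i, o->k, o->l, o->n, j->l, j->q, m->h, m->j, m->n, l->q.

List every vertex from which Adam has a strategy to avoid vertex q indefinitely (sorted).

A0 = {q}
A1: add {l} — l (Eve) has l→q.
A2: add {j, n, p} — j (Adam): all of {l, q} already in; n (Eve) has n→l; p (Eve) has p→l.
A3: add {h, m} — h (Adam): all of {l, p} already in; m (Eve) has m→j.
A4: add {k} — k (Adam): all of {h, q} already in.
A5 = A4; e.g. i (Eve) has no edge into A4. Fixed point.
Eve's attractor = {h, j, k, l, m, n, p, q}; Adam avoids the target exactly from the complement.

i, o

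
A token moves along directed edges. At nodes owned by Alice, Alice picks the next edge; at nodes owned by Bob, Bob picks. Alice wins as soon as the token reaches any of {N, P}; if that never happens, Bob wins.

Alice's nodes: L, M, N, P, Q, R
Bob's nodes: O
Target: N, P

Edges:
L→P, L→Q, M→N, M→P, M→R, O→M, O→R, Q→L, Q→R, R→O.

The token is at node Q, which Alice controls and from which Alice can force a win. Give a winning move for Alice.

A0 = {N, P}
A1: add {L, M} — L (Alice) has L→P; M (Alice) has M→N.
A2: add {Q} — Q (Alice) has Q→L.
A3 = A2; e.g. O (Bob) can still go to R. Fixed point.
From Q, successor L is in the attractor (rank 1); the other successor R is not.

L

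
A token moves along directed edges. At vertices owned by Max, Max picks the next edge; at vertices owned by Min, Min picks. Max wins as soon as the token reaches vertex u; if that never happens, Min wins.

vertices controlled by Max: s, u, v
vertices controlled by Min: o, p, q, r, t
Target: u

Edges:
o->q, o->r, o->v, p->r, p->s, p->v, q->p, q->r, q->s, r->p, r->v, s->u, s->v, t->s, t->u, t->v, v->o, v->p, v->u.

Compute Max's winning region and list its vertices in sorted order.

A0 = {u}
A1: add {s, v} — s (Max) has s→u; v (Max) has v→u.
A2: add {t} — t (Min): all of {s, u, v} already in.
A3 = A2; e.g. o (Min) can still go to q. Fixed point.
Max's winning region = {s, t, u, v}.

s, t, u, v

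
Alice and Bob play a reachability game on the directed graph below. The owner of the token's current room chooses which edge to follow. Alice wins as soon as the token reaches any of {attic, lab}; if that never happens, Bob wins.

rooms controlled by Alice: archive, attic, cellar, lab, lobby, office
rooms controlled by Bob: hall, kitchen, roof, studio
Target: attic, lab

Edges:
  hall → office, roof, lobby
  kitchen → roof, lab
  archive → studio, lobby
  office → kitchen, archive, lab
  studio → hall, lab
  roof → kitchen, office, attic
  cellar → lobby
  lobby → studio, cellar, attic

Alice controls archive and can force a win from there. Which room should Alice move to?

A0 = {attic, lab}
A1: add {lobby, office} — office (Alice) has office→lab; lobby (Alice) has lobby→attic.
A2: add {archive, cellar} — archive (Alice) has archive→lobby; cellar (Alice) has cellar→lobby.
A3 = A2; e.g. hall (Bob) can still go to roof. Fixed point.
From archive, successor lobby is in the attractor (rank 1); the other successor studio is not.

lobby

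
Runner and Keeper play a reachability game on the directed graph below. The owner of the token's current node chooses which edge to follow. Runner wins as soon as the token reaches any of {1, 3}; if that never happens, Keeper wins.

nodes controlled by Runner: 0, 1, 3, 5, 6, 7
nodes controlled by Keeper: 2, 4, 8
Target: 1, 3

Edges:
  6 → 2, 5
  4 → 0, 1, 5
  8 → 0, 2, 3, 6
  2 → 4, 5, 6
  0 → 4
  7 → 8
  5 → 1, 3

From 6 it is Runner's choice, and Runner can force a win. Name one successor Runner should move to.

A0 = {1, 3}
A1: add {5} — 5 (Runner) has 5→1.
A2: add {6} — 6 (Runner) has 6→5.
A3 = A2; e.g. 0 (Runner) has no edge into A2. Fixed point.
From 6, successor 5 is in the attractor (rank 1); the other successor 2 is not.

5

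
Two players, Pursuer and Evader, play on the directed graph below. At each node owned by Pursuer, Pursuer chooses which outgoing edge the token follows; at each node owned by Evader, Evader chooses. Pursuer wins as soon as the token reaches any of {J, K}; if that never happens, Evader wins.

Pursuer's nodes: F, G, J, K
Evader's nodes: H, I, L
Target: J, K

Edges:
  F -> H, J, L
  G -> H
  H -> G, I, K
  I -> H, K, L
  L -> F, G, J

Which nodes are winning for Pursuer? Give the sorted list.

F, J, K

A0 = {J, K}
A1: add {F} — F (Pursuer) has F→J.
A2 = A1; e.g. G (Pursuer) has no edge into A1. Fixed point.
Pursuer's winning region = {F, J, K}.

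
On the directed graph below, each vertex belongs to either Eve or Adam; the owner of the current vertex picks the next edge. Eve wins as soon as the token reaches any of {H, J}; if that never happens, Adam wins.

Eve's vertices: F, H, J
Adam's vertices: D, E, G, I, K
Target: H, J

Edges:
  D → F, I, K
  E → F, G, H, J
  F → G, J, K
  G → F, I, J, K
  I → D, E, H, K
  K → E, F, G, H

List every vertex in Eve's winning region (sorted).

F, H, J

A0 = {H, J}
A1: add {F} — F (Eve) has F→J.
A2 = A1; e.g. D (Adam) can still go to I. Fixed point.
Eve's winning region = {F, H, J}.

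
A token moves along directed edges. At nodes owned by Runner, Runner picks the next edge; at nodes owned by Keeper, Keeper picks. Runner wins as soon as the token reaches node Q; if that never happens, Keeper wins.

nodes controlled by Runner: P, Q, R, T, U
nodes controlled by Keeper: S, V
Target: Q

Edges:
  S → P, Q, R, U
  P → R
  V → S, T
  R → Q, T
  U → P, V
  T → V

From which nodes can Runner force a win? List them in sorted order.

A0 = {Q}
A1: add {R} — R (Runner) has R→Q.
A2: add {P} — P (Runner) has P→R.
A3: add {U} — U (Runner) has U→P.
A4: add {S} — S (Keeper): all of {P, Q, R, U} already in.
A5 = A4; e.g. T (Runner) has no edge into A4. Fixed point.
Runner's winning region = {P, Q, R, S, U}.

P, Q, R, S, U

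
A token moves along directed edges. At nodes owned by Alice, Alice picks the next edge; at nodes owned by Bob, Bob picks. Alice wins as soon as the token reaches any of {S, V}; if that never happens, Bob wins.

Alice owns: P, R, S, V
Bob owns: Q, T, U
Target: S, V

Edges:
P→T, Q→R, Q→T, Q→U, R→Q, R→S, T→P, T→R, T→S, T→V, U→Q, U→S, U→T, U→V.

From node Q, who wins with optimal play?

Bob

A0 = {S, V}
A1: add {R} — R (Alice) has R→S.
A2 = A1; e.g. P (Alice) has no edge into A1. Fixed point.
Q never enters the attractor, so Bob can avoid the target forever.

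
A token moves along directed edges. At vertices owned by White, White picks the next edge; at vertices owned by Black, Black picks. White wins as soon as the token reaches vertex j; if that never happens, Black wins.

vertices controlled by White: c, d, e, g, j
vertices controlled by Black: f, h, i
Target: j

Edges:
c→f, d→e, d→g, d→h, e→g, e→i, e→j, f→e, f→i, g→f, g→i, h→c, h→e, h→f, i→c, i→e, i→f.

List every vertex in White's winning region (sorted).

d, e, j

A0 = {j}
A1: add {e} — e (White) has e→j.
A2: add {d} — d (White) has d→e.
A3 = A2; e.g. c (White) has no edge into A2. Fixed point.
White's winning region = {d, e, j}.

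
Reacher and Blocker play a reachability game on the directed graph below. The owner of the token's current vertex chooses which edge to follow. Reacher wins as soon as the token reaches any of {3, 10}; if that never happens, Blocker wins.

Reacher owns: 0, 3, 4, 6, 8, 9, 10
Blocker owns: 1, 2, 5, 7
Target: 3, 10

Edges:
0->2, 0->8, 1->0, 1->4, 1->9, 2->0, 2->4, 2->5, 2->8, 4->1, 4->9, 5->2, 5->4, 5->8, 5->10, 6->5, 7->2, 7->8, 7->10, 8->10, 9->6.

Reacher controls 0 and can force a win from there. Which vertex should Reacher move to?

8

A0 = {3, 10}
A1: add {8} — 8 (Reacher) has 8→10.
A2: add {0} — 0 (Reacher) has 0→8.
A3 = A2; e.g. 1 (Blocker) can still go to 4. Fixed point.
From 0, successor 8 is in the attractor (rank 1); the other successor 2 is not.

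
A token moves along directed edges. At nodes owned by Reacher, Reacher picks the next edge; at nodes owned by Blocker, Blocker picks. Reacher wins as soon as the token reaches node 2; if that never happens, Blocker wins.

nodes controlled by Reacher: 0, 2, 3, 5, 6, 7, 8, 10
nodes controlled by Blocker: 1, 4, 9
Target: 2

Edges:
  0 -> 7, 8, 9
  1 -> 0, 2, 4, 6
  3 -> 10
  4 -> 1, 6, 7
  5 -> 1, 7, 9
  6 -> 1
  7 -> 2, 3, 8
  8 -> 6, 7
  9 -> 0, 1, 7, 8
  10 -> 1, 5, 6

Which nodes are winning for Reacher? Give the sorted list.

A0 = {2}
A1: add {7} — 7 (Reacher) has 7→2.
A2: add {0, 5, 8} — 0 (Reacher) has 0→7; 5 (Reacher) has 5→7; 8 (Reacher) has 8→7.
A3: add {10} — 10 (Reacher) has 10→5.
A4: add {3} — 3 (Reacher) has 3→10.
A5 = A4; e.g. 1 (Blocker) can still go to 4. Fixed point.
Reacher's winning region = {0, 2, 3, 5, 7, 8, 10}.

0, 2, 3, 5, 7, 8, 10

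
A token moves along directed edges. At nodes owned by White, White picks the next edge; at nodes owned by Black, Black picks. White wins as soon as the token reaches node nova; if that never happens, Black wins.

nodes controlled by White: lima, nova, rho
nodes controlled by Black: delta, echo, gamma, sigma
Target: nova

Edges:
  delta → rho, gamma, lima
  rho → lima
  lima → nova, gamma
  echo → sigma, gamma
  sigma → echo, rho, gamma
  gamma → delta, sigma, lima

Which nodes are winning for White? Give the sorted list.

lima, nova, rho

A0 = {nova}
A1: add {lima} — lima (White) has lima→nova.
A2: add {rho} — rho (White) has rho→lima.
A3 = A2; e.g. echo (Black) can still go to sigma. Fixed point.
White's winning region = {lima, nova, rho}.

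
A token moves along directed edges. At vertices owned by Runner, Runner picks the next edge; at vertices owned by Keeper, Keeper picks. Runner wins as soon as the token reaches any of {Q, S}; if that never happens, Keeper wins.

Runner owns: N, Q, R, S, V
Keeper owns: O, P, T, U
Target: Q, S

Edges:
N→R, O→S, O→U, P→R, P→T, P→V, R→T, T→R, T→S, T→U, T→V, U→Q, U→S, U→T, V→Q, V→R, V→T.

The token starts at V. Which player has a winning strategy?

A0 = {Q, S}
A1: add {V} — V (Runner) has V→Q.
A2 = A1; e.g. N (Runner) has no edge into A1. Fixed point.
V ∈ A1, so Runner can force the target.

Runner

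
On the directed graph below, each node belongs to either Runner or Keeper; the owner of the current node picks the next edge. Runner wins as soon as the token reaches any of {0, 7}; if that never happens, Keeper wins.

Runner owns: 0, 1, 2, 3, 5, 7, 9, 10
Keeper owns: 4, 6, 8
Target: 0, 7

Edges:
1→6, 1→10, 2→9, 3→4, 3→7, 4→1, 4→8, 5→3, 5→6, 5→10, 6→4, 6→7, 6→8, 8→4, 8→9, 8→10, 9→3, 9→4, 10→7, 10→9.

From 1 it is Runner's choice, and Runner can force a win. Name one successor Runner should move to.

10

A0 = {0, 7}
A1: add {3, 10} — 3 (Runner) has 3→7; 10 (Runner) has 10→7.
A2: add {1, 5, 9} — 1 (Runner) has 1→10; 5 (Runner) has 5→3; 9 (Runner) has 9→3.
A3: add {2} — 2 (Runner) has 2→9.
A4 = A3; e.g. 4 (Keeper) can still go to 8. Fixed point.
From 1, successor 10 is in the attractor (rank 1); the other successor 6 is not.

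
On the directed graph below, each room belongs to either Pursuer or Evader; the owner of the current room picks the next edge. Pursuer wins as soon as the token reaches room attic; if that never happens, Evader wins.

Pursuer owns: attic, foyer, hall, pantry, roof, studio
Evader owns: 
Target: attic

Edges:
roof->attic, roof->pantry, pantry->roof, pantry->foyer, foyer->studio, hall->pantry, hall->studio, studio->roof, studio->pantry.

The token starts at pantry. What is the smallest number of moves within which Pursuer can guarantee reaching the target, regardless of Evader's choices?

A0 = {attic}
A1: add {roof} — roof (Pursuer) has roof→attic.
A2: add {pantry, studio} — pantry (Pursuer) has pantry→roof; studio (Pursuer) has studio→roof.
pantry enters the attractor at level 2, so Pursuer can force the target in 2 moves from there.

2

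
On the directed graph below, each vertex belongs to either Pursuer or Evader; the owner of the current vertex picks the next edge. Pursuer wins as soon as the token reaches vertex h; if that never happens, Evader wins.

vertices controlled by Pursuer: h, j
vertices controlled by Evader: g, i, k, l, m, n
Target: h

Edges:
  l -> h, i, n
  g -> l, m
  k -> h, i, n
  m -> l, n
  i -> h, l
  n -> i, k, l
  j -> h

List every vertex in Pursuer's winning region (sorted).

h, j

A0 = {h}
A1: add {j} — j (Pursuer) has j→h.
A2 = A1; e.g. g (Evader) can still go to l. Fixed point.
Pursuer's winning region = {h, j}.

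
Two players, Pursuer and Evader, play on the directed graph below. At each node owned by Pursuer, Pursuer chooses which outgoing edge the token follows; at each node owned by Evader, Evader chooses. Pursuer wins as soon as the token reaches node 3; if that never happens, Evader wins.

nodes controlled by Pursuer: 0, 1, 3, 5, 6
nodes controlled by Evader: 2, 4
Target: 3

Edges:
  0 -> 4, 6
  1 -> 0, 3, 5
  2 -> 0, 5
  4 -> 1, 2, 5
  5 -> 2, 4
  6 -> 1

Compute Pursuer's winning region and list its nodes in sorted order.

0, 1, 3, 6

A0 = {3}
A1: add {1} — 1 (Pursuer) has 1→3.
A2: add {6} — 6 (Pursuer) has 6→1.
A3: add {0} — 0 (Pursuer) has 0→6.
A4 = A3; e.g. 2 (Evader) can still go to 5. Fixed point.
Pursuer's winning region = {0, 1, 3, 6}.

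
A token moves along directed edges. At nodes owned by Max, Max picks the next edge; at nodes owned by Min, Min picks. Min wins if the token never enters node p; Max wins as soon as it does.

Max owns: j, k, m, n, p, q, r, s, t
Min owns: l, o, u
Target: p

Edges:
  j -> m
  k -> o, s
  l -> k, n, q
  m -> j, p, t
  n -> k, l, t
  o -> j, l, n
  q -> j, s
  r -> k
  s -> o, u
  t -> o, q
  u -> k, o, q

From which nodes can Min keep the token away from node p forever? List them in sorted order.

A0 = {p}
A1: add {m} — m (Max) has m→p.
A2: add {j} — j (Max) has j→m.
A3: add {q} — q (Max) has q→j.
A4: add {t} — t (Max) has t→q.
A5: add {n} — n (Max) has n→t.
A6 = A5; e.g. k (Max) has no edge into A5. Fixed point.
Max's attractor = {j, m, n, p, q, t}; Min avoids the target exactly from the complement.

k, l, o, r, s, u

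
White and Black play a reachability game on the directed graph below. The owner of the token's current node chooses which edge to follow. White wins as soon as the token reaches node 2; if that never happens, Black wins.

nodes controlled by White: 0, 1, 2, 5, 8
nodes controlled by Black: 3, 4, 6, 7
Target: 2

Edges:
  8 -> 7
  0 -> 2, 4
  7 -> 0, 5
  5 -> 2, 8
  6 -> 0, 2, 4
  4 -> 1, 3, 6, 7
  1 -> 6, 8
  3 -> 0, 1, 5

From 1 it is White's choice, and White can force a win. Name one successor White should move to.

8

A0 = {2}
A1: add {0, 5} — 0 (White) has 0→2; 5 (White) has 5→2.
A2: add {7} — 7 (Black): all of {0, 5} already in.
A3: add {8} — 8 (White) has 8→7.
A4: add {1} — 1 (White) has 1→8.
A5: add {3} — 3 (Black): all of {0, 1, 5} already in.
A6 = A5; e.g. 4 (Black) can still go to 6. Fixed point.
From 1, successor 8 is in the attractor (rank 3); the other successor 6 is not.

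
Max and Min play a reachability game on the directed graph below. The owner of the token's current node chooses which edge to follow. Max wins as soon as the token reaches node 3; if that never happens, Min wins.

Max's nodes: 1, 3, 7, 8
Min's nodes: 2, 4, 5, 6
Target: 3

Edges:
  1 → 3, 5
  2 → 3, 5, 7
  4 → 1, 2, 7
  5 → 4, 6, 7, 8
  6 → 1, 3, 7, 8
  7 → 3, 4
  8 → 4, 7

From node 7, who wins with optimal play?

Max

A0 = {3}
A1: add {1, 7} — 1 (Max) has 1→3; 7 (Max) has 7→3.
7 ∈ A1, so Max can force the target.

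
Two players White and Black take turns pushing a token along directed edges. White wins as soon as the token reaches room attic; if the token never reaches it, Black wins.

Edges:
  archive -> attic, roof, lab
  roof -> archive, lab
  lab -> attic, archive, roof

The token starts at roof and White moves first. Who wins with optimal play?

Black

Track states (vertex, player-to-move).
A0 = {(attic,White), (attic,Black)}
A1: add {(archive,White), (lab,White)}.
A2: add {(roof,Black)}.
A3 = A2; e.g. (archive,Black) stays out. (roof,White) never enters ⇒ Black avoids the target.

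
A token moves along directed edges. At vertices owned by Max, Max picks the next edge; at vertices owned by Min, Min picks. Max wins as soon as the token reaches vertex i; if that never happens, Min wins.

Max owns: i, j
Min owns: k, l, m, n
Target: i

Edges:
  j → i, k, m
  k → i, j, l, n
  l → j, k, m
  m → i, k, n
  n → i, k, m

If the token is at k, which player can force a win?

A0 = {i}
A1: add {j} — j (Max) has j→i.
A2 = A1; e.g. k (Min) can still go to l. Fixed point.
k never enters the attractor, so Min can avoid the target forever.

Min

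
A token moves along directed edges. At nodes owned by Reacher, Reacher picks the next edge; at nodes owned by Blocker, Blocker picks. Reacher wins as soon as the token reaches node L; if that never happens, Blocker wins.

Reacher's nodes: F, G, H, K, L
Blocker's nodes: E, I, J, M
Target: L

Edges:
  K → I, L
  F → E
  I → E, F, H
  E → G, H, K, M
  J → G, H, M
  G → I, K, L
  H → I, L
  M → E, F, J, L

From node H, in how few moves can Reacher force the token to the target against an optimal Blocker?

1

A0 = {L}
A1: add {G, H, K} — G (Reacher) has G→L; H (Reacher) has H→L; K (Reacher) has K→L.
A2 = A1; e.g. E (Blocker) can still go to M. Fixed point.
H enters the attractor at level 1, so Reacher can force the target in 1 move from there.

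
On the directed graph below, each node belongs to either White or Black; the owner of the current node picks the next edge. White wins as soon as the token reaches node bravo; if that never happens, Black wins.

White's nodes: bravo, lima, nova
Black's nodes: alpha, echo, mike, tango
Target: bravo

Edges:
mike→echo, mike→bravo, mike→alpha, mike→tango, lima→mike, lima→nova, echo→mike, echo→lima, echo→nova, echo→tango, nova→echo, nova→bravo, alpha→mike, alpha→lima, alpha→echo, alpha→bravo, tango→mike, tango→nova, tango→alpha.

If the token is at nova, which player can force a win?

White

A0 = {bravo}
A1: add {nova} — nova (White) has nova→bravo.
nova ∈ A1, so White can force the target.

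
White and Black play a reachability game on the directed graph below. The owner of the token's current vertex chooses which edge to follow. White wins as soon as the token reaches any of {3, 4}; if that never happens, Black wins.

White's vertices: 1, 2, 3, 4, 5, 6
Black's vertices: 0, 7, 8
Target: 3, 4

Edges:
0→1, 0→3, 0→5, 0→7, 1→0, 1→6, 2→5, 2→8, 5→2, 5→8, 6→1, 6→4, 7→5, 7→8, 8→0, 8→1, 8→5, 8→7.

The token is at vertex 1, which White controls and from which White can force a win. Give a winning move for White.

6

A0 = {3, 4}
A1: add {6} — 6 (White) has 6→4.
A2: add {1} — 1 (White) has 1→6.
A3 = A2; e.g. 0 (Black) can still go to 5. Fixed point.
From 1, successor 6 is in the attractor (rank 1); the other successor 0 is not.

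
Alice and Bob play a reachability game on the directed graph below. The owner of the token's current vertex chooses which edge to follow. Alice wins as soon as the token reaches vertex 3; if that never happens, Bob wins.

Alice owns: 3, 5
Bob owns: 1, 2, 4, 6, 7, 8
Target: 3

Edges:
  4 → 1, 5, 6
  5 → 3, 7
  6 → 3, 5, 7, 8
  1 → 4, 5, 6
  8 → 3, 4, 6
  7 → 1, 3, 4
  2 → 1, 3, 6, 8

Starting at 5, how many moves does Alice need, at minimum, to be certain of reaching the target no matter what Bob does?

A0 = {3}
A1: add {5} — 5 (Alice) has 5→3.
A2 = A1; e.g. 1 (Bob) can still go to 4. Fixed point.
5 enters the attractor at level 1, so Alice can force the target in 1 move from there.

1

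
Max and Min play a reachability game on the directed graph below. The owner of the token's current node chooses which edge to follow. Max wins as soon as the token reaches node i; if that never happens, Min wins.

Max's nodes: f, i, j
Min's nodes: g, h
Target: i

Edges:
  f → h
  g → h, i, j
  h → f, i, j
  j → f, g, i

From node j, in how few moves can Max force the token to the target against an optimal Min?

A0 = {i}
A1: add {j} — j (Max) has j→i.
A2 = A1; e.g. f (Max) has no edge into A1. Fixed point.
j enters the attractor at level 1, so Max can force the target in 1 move from there.

1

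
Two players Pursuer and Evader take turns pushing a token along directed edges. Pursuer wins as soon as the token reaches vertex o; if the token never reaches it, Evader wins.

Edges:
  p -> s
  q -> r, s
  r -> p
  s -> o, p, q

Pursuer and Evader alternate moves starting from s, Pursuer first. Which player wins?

Track states (vertex, player-to-move).
A0 = {(o,Pursuer), (o,Evader)}
A1: add {(s,Pursuer)}.
(s,Pursuer) ∈ A1 ⇒ Pursuer forces the target.

Pursuer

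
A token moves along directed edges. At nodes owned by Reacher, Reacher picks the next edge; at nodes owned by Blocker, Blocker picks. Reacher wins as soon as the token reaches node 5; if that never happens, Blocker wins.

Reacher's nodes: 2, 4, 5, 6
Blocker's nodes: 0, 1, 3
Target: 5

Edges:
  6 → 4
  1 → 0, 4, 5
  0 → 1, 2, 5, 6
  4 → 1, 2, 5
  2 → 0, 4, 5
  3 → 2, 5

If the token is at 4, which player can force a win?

A0 = {5}
A1: add {2, 4} — 2 (Reacher) has 2→5; 4 (Reacher) has 4→5.
4 ∈ A1, so Reacher can force the target.

Reacher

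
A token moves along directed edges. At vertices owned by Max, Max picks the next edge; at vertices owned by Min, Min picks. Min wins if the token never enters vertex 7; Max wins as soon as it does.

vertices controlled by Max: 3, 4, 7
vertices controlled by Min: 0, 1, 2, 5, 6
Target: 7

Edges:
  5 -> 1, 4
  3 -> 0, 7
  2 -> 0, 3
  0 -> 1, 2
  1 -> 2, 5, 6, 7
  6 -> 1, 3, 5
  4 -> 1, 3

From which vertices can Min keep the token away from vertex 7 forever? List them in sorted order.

A0 = {7}
A1: add {3} — 3 (Max) has 3→7.
A2: add {4} — 4 (Max) has 4→3.
A3 = A2; e.g. 0 (Min) can still go to 1. Fixed point.
Max's attractor = {3, 4, 7}; Min avoids the target exactly from the complement.

0, 1, 2, 5, 6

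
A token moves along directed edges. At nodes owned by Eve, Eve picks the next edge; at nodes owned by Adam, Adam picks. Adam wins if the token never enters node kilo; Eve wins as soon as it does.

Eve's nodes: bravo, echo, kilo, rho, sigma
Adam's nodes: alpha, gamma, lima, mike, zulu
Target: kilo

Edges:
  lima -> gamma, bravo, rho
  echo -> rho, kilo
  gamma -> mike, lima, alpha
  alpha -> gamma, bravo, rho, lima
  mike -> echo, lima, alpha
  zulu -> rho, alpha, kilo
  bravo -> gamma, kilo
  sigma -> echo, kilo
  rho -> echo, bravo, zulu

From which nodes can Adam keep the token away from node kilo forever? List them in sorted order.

alpha, gamma, lima, mike, zulu

A0 = {kilo}
A1: add {bravo, echo, sigma} — echo (Eve) has echo→kilo; bravo (Eve) has bravo→kilo; sigma (Eve) has sigma→kilo.
A2: add {rho} — rho (Eve) has rho→echo.
A3 = A2; e.g. gamma (Adam) can still go to mike. Fixed point.
Eve's attractor = {bravo, echo, kilo, rho, sigma}; Adam avoids the target exactly from the complement.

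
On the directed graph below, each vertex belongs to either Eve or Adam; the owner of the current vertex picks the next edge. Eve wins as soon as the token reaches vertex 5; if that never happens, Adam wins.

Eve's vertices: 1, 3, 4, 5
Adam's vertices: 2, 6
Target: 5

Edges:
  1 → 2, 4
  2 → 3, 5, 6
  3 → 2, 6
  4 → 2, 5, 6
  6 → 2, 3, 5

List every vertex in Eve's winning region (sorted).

A0 = {5}
A1: add {4} — 4 (Eve) has 4→5.
A2: add {1} — 1 (Eve) has 1→4.
A3 = A2; e.g. 2 (Adam) can still go to 3. Fixed point.
Eve's winning region = {1, 4, 5}.

1, 4, 5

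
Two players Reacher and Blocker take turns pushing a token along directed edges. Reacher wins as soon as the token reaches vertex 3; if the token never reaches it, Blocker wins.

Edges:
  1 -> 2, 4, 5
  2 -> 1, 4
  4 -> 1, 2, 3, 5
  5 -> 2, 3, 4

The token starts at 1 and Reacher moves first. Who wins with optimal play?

Track states (vertex, player-to-move).
A0 = {(3,Reacher), (3,Blocker)}
A1: add {(4,Reacher), (5,Reacher)}.
A2 = A1; e.g. (1,Reacher) stays out. (1,Reacher) never enters ⇒ Blocker avoids the target.

Blocker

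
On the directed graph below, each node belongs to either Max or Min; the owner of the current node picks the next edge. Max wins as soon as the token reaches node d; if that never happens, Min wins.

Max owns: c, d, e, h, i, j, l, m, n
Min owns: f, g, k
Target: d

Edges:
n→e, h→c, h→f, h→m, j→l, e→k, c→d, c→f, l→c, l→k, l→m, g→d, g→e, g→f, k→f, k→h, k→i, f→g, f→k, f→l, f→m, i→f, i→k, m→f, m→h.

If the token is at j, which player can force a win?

Max

A0 = {d}
A1: add {c} — c (Max) has c→d.
A2: add {h, l} — h (Max) has h→c; l (Max) has l→c.
A3: add {j, m} — j (Max) has j→l; m (Max) has m→h.
A4 = A3; e.g. e (Max) has no edge into A3. Fixed point.
j ∈ A3, so Max can force the target.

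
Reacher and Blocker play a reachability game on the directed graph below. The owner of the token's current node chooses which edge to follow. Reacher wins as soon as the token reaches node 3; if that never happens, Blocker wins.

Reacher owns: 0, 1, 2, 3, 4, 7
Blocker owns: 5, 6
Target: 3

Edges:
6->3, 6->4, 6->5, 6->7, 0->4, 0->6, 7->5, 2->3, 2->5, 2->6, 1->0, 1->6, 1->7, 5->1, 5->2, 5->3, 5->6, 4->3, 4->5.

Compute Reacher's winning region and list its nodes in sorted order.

0, 1, 2, 3, 4

A0 = {3}
A1: add {2, 4} — 2 (Reacher) has 2→3; 4 (Reacher) has 4→3.
A2: add {0} — 0 (Reacher) has 0→4.
A3: add {1} — 1 (Reacher) has 1→0.
A4 = A3; e.g. 5 (Blocker) can still go to 6. Fixed point.
Reacher's winning region = {0, 1, 2, 3, 4}.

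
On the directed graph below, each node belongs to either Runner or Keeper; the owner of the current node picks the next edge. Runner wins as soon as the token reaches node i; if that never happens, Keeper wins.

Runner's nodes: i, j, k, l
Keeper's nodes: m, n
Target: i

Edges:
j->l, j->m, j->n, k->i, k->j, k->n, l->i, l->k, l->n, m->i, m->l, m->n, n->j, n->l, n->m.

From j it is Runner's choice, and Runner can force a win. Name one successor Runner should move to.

l

A0 = {i}
A1: add {k, l} — k (Runner) has k→i; l (Runner) has l→i.
A2: add {j} — j (Runner) has j→l.
A3 = A2; e.g. m (Keeper) can still go to n. Fixed point.
From j, successor l is in the attractor (rank 1); the other successors m, n are not.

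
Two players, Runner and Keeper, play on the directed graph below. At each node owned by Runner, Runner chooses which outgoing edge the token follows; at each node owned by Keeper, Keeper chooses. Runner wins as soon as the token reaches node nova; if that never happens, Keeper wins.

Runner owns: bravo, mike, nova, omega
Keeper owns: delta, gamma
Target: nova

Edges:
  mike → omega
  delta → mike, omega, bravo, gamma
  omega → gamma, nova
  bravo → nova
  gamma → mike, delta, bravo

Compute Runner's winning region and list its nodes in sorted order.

A0 = {nova}
A1: add {bravo, omega} — omega (Runner) has omega→nova; bravo (Runner) has bravo→nova.
A2: add {mike} — mike (Runner) has mike→omega.
A3 = A2; e.g. delta (Keeper) can still go to gamma. Fixed point.
Runner's winning region = {bravo, mike, nova, omega}.

bravo, mike, nova, omega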